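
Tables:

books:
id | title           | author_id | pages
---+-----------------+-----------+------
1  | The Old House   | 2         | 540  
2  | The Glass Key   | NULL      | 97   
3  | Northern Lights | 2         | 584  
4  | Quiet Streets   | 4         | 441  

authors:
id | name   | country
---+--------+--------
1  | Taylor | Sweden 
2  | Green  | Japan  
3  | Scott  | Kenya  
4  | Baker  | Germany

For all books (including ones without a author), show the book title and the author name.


LEFT JOIN keeps every row from books (the left table); where author_id has no match in authors, the author columns become NULL. Walk through each book:
  - book 1 (The Old House): author_id=2 -> matches Green
  - book 2 (The Glass Key): author_id=NULL, no match -> kept with NULL
  - book 3 (Northern Lights): author_id=2 -> matches Green
  - book 4 (Quiet Streets): author_id=4 -> matches Baker
All 4 rows appear; 1 has NULL author.

SQL:
SELECT a.title, b.name AS author
FROM books a
LEFT JOIN authors b ON a.author_id = b.id

Result:
title           | author
----------------+-------
The Old House   | Green 
The Glass Key   | NULL  
Northern Lights | Green 
Quiet Streets   | Baker 


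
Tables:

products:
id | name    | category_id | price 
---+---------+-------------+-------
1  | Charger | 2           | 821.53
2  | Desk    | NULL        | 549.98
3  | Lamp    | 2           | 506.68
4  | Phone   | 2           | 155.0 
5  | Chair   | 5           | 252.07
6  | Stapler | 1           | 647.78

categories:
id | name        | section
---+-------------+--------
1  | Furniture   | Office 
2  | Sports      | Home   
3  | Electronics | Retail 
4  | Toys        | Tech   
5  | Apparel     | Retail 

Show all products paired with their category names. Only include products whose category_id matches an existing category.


INNER JOIN keeps only products rows whose category_id matches an id in categories. Walk through each product:
  - product 1 (Charger): category_id=2 -> matches Sports
  - product 2 (Desk): category_id=NULL, no match -> dropped
  - product 3 (Lamp): category_id=2 -> matches Sports
  - product 4 (Phone): category_id=2 -> matches Sports
  - product 5 (Chair): category_id=5 -> matches Apparel
  - product 6 (Stapler): category_id=1 -> matches Furniture
So 1 of 6 rows is dropped.

SQL:
SELECT a.name, b.name AS category
FROM products a
INNER JOIN categories b ON a.category_id = b.id

Result:
name    | category 
--------+----------
Charger | Sports   
Lamp    | Sports   
Phone   | Sports   
Chair   | Apparel  
Stapler | Furniture


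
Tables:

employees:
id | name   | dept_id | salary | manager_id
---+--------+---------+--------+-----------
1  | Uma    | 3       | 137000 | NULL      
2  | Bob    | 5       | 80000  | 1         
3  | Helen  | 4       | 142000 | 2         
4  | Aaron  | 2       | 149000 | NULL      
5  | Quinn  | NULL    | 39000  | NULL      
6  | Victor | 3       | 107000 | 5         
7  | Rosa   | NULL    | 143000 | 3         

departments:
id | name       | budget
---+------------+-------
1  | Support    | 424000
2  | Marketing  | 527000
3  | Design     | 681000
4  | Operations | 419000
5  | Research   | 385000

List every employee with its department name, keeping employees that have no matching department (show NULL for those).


LEFT JOIN keeps every row from employees (the left table); where dept_id has no match in departments, the department columns become NULL. Walk through each employee:
  - employee 1 (Uma): dept_id=3 -> matches Design
  - employee 2 (Bob): dept_id=5 -> matches Research
  - employee 3 (Helen): dept_id=4 -> matches Operations
  - employee 4 (Aaron): dept_id=2 -> matches Marketing
  - employee 5 (Quinn): dept_id=NULL, no match -> kept with NULL
  - employee 6 (Victor): dept_id=3 -> matches Design
  - employee 7 (Rosa): dept_id=NULL, no match -> kept with NULL
All 7 rows appear; 2 have NULL department.

SQL:
SELECT a.name, b.name AS department
FROM employees a
LEFT JOIN departments b ON a.dept_id = b.id

Result:
name   | department
-------+-----------
Uma    | Design    
Bob    | Research  
Helen  | Operations
Aaron  | Marketing 
Quinn  | NULL      
Victor | Design    
Rosa   | NULL      


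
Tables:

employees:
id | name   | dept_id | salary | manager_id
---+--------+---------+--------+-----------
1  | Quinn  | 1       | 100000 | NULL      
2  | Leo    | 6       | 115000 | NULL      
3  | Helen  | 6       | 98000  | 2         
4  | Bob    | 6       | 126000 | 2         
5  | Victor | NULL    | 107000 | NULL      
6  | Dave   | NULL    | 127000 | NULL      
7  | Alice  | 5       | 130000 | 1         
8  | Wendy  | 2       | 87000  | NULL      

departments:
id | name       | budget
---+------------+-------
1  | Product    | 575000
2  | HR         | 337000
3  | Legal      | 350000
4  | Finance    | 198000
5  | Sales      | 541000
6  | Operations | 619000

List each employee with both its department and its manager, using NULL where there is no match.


Two LEFT JOINs from the same base table employees: one to departments via dept_id, one to employees itself via manager_id. Both are LEFT so every employee is preserved.
Match against departments:
  - employee 1 (Quinn): dept_id=1 -> matches Product
  - employee 2 (Leo): dept_id=6 -> matches Operations
  - employee 3 (Helen): dept_id=6 -> matches Operations
  - employee 4 (Bob): dept_id=6 -> matches Operations
  - employee 5 (Victor): dept_id=NULL, no match -> kept with NULL
  - employee 6 (Dave): dept_id=NULL, no match -> kept with NULL
  - employee 7 (Alice): dept_id=5 -> matches Sales
  - employee 8 (Wendy): dept_id=2 -> matches HR
Match against employees (self):
  - employee 1 (Quinn): manager_id=NULL -> NULL
  - employee 2 (Leo): manager_id=NULL -> NULL
  - employee 3 (Helen): manager_id=2 -> Leo
  - employee 4 (Bob): manager_id=2 -> Leo
  - employee 5 (Victor): manager_id=NULL -> NULL
  - employee 6 (Dave): manager_id=NULL -> NULL
  - employee 7 (Alice): manager_id=1 -> Quinn
  - employee 8 (Wendy): manager_id=NULL -> NULL

SQL:
SELECT a.name, b.name AS department, c.name AS manager
FROM employees a
LEFT JOIN departments b ON a.dept_id = b.id
LEFT JOIN employees c ON a.manager_id = c.id

Result:
name   | department | manager
-------+------------+--------
Quinn  | Product    | NULL   
Leo    | Operations | NULL   
Helen  | Operations | Leo    
Bob    | Operations | Leo    
Victor | NULL       | NULL   
Dave   | NULL       | NULL   
Alice  | Sales      | Quinn  
Wendy  | HR         | NULL   


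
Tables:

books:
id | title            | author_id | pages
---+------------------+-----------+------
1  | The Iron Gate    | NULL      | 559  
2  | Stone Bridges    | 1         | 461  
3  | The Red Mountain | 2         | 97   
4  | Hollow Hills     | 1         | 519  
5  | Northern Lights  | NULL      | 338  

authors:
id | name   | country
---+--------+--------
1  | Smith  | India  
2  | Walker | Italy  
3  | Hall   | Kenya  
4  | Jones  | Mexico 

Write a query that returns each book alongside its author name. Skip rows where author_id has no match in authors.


INNER JOIN keeps only books rows whose author_id matches an id in authors. Walk through each book:
  - book 1 (The Iron Gate): author_id=NULL, no match -> dropped
  - book 2 (Stone Bridges): author_id=1 -> matches Smith
  - book 3 (The Red Mountain): author_id=2 -> matches Walker
  - book 4 (Hollow Hills): author_id=1 -> matches Smith
  - book 5 (Northern Lights): author_id=NULL, no match -> dropped
So 2 of 5 rows are dropped.

SQL:
SELECT a.title, b.name AS author
FROM books a
INNER JOIN authors b ON a.author_id = b.id

Result:
title            | author
-----------------+-------
Stone Bridges    | Smith 
The Red Mountain | Walker
Hollow Hills     | Smith 


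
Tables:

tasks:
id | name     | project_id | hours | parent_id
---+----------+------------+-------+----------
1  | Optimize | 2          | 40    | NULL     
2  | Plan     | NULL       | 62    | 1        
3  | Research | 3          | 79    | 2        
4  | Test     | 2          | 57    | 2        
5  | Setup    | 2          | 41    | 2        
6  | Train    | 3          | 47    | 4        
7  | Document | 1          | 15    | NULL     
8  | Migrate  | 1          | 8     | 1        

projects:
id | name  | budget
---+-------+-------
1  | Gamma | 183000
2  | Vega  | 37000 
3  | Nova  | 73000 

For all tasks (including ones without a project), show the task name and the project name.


LEFT JOIN keeps every row from tasks (the left table); where project_id has no match in projects, the project columns become NULL. Walk through each task:
  - task 1 (Optimize): project_id=2 -> matches Vega
  - task 2 (Plan): project_id=NULL, no match -> kept with NULL
  - task 3 (Research): project_id=3 -> matches Nova
  - task 4 (Test): project_id=2 -> matches Vega
  - task 5 (Setup): project_id=2 -> matches Vega
  - task 6 (Train): project_id=3 -> matches Nova
  - task 7 (Document): project_id=1 -> matches Gamma
  - task 8 (Migrate): project_id=1 -> matches Gamma
All 8 rows appear; 1 has NULL project.

SQL:
SELECT a.name, b.name AS project
FROM tasks a
LEFT JOIN projects b ON a.project_id = b.id

Result:
name     | project
---------+--------
Optimize | Vega   
Plan     | NULL   
Research | Nova   
Test     | Vega   
Setup    | Vega   
Train    | Nova   
Document | Gamma  
Migrate  | Gamma  


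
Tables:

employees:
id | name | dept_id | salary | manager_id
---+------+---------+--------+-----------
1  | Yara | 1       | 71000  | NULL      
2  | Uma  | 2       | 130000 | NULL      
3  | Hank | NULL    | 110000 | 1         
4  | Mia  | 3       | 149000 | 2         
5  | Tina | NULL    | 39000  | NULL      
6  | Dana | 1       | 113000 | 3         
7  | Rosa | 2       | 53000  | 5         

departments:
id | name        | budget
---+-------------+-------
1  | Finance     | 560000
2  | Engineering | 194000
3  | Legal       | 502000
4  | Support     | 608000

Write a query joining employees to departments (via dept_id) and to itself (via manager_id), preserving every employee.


Two LEFT JOINs from the same base table employees: one to departments via dept_id, one to employees itself via manager_id. Both are LEFT so every employee is preserved.
Match against departments:
  - employee 1 (Yara): dept_id=1 -> matches Finance
  - employee 2 (Uma): dept_id=2 -> matches Engineering
  - employee 3 (Hank): dept_id=NULL, no match -> kept with NULL
  - employee 4 (Mia): dept_id=3 -> matches Legal
  - employee 5 (Tina): dept_id=NULL, no match -> kept with NULL
  - employee 6 (Dana): dept_id=1 -> matches Finance
  - employee 7 (Rosa): dept_id=2 -> matches Engineering
Match against employees (self):
  - employee 1 (Yara): manager_id=NULL -> NULL
  - employee 2 (Uma): manager_id=NULL -> NULL
  - employee 3 (Hank): manager_id=1 -> Yara
  - employee 4 (Mia): manager_id=2 -> Uma
  - employee 5 (Tina): manager_id=NULL -> NULL
  - employee 6 (Dana): manager_id=3 -> Hank
  - employee 7 (Rosa): manager_id=5 -> Tina

SQL:
SELECT a.name, b.name AS department, c.name AS manager
FROM employees a
LEFT JOIN departments b ON a.dept_id = b.id
LEFT JOIN employees c ON a.manager_id = c.id

Result:
name | department  | manager
-----+-------------+--------
Yara | Finance     | NULL   
Uma  | Engineering | NULL   
Hank | NULL        | Yara   
Mia  | Legal       | Uma    
Tina | NULL        | NULL   
Dana | Finance     | Hank   
Rosa | Engineering | Tina   


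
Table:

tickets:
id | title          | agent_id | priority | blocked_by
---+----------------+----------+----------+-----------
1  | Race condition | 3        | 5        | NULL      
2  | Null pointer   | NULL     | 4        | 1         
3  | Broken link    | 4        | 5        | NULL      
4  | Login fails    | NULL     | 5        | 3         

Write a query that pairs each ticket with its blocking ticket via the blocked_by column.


This is a self-join: tickets is joined to a second copy of itself, matching each row's blocked_by to another row's id. Use LEFT JOIN so rows with blocked_by=NULL are kept.
  - ticket 1 (Race condition): blocked_by=NULL -> NULL
  - ticket 2 (Null pointer): blocked_by=1 -> Race condition
  - ticket 3 (Broken link): blocked_by=NULL -> NULL
  - ticket 4 (Login fails): blocked_by=3 -> Broken link

SQL:
SELECT a.title AS item, b.title AS blocked_by
FROM tickets a
LEFT JOIN tickets b ON a.blocked_by = b.id

Result:
item           | blocked_by    
---------------+---------------
Race condition | NULL          
Null pointer   | Race condition
Broken link    | NULL          
Login fails    | Broken link   


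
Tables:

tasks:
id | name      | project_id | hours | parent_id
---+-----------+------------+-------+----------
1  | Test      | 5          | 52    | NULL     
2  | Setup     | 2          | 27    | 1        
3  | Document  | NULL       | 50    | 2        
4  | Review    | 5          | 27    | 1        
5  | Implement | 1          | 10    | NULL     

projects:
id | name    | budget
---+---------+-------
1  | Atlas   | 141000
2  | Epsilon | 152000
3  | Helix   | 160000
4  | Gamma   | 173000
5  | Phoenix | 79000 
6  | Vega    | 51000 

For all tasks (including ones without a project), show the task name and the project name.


LEFT JOIN keeps every row from tasks (the left table); where project_id has no match in projects, the project columns become NULL. Walk through each task:
  - task 1 (Test): project_id=5 -> matches Phoenix
  - task 2 (Setup): project_id=2 -> matches Epsilon
  - task 3 (Document): project_id=NULL, no match -> kept with NULL
  - task 4 (Review): project_id=5 -> matches Phoenix
  - task 5 (Implement): project_id=1 -> matches Atlas
All 5 rows appear; 1 has NULL project.

SQL:
SELECT a.name, b.name AS project
FROM tasks a
LEFT JOIN projects b ON a.project_id = b.id

Result:
name      | project
----------+--------
Test      | Phoenix
Setup     | Epsilon
Document  | NULL   
Review    | Phoenix
Implement | Atlas  


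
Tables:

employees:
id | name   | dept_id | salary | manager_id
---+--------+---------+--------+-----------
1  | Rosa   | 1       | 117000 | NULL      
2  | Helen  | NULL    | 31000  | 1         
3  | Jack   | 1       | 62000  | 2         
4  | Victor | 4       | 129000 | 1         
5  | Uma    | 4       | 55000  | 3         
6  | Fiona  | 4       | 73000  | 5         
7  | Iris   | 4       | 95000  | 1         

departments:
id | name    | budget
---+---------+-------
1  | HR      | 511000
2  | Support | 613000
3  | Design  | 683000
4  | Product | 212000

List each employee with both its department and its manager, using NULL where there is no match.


Two LEFT JOINs from the same base table employees: one to departments via dept_id, one to employees itself via manager_id. Both are LEFT so every employee is preserved.
Match against departments:
  - employee 1 (Rosa): dept_id=1 -> matches HR
  - employee 2 (Helen): dept_id=NULL, no match -> kept with NULL
  - employee 3 (Jack): dept_id=1 -> matches HR
  - employee 4 (Victor): dept_id=4 -> matches Product
  - employee 5 (Uma): dept_id=4 -> matches Product
  - employee 6 (Fiona): dept_id=4 -> matches Product
  - employee 7 (Iris): dept_id=4 -> matches Product
Match against employees (self):
  - employee 1 (Rosa): manager_id=NULL -> NULL
  - employee 2 (Helen): manager_id=1 -> Rosa
  - employee 3 (Jack): manager_id=2 -> Helen
  - employee 4 (Victor): manager_id=1 -> Rosa
  - employee 5 (Uma): manager_id=3 -> Jack
  - employee 6 (Fiona): manager_id=5 -> Uma
  - employee 7 (Iris): manager_id=1 -> Rosa

SQL:
SELECT a.name, b.name AS department, c.name AS manager
FROM employees a
LEFT JOIN departments b ON a.dept_id = b.id
LEFT JOIN employees c ON a.manager_id = c.id

Result:
name   | department | manager
-------+------------+--------
Rosa   | HR         | NULL   
Helen  | NULL       | Rosa   
Jack   | HR         | Helen  
Victor | Product    | Rosa   
Uma    | Product    | Jack   
Fiona  | Product    | Uma    
Iris   | Product    | Rosa   


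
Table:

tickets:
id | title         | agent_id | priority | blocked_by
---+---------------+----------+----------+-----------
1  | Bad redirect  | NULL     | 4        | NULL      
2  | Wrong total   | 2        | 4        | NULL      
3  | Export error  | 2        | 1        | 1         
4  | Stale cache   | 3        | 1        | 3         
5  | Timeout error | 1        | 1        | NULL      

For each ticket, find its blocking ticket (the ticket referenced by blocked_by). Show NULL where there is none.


This is a self-join: tickets is joined to a second copy of itself, matching each row's blocked_by to another row's id. Use LEFT JOIN so rows with blocked_by=NULL are kept.
  - ticket 1 (Bad redirect): blocked_by=NULL -> NULL
  - ticket 2 (Wrong total): blocked_by=NULL -> NULL
  - ticket 3 (Export error): blocked_by=1 -> Bad redirect
  - ticket 4 (Stale cache): blocked_by=3 -> Export error
  - ticket 5 (Timeout error): blocked_by=NULL -> NULL

SQL:
SELECT a.title AS item, b.title AS blocked_by
FROM tickets a
LEFT JOIN tickets b ON a.blocked_by = b.id

Result:
item          | blocked_by  
--------------+-------------
Bad redirect  | NULL        
Wrong total   | NULL        
Export error  | Bad redirect
Stale cache   | Export error
Timeout error | NULL        


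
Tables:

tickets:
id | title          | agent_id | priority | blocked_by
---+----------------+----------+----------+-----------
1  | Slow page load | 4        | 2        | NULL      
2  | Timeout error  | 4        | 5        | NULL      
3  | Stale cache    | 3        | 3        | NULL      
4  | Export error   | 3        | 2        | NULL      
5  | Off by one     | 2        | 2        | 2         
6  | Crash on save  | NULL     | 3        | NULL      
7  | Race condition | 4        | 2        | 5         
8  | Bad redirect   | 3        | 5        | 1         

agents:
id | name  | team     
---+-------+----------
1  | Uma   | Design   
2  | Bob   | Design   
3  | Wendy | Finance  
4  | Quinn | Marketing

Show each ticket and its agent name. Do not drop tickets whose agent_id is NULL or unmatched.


LEFT JOIN keeps every row from tickets (the left table); where agent_id has no match in agents, the agent columns become NULL. Walk through each ticket:
  - ticket 1 (Slow page load): agent_id=4 -> matches Quinn
  - ticket 2 (Timeout error): agent_id=4 -> matches Quinn
  - ticket 3 (Stale cache): agent_id=3 -> matches Wendy
  - ticket 4 (Export error): agent_id=3 -> matches Wendy
  - ticket 5 (Off by one): agent_id=2 -> matches Bob
  - ticket 6 (Crash on save): agent_id=NULL, no match -> kept with NULL
  - ticket 7 (Race condition): agent_id=4 -> matches Quinn
  - ticket 8 (Bad redirect): agent_id=3 -> matches Wendy
All 8 rows appear; 1 has NULL agent.

SQL:
SELECT a.title, b.name AS agent
FROM tickets a
LEFT JOIN agents b ON a.agent_id = b.id

Result:
title          | agent
---------------+------
Slow page load | Quinn
Timeout error  | Quinn
Stale cache    | Wendy
Export error   | Wendy
Off by one     | Bob  
Crash on save  | NULL 
Race condition | Quinn
Bad redirect   | Wendy


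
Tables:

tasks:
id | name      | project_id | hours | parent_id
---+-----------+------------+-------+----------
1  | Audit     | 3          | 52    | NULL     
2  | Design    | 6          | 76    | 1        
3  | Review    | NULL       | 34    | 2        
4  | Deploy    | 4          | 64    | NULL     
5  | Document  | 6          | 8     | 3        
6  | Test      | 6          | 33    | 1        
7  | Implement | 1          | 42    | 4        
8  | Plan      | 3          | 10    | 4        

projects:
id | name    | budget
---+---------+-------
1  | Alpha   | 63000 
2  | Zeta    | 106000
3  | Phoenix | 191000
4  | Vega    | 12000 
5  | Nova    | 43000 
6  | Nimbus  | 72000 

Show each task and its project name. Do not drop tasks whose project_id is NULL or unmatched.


LEFT JOIN keeps every row from tasks (the left table); where project_id has no match in projects, the project columns become NULL. Walk through each task:
  - task 1 (Audit): project_id=3 -> matches Phoenix
  - task 2 (Design): project_id=6 -> matches Nimbus
  - task 3 (Review): project_id=NULL, no match -> kept with NULL
  - task 4 (Deploy): project_id=4 -> matches Vega
  - task 5 (Document): project_id=6 -> matches Nimbus
  - task 6 (Test): project_id=6 -> matches Nimbus
  - task 7 (Implement): project_id=1 -> matches Alpha
  - task 8 (Plan): project_id=3 -> matches Phoenix
All 8 rows appear; 1 has NULL project.

SQL:
SELECT a.name, b.name AS project
FROM tasks a
LEFT JOIN projects b ON a.project_id = b.id

Result:
name      | project
----------+--------
Audit     | Phoenix
Design    | Nimbus 
Review    | NULL   
Deploy    | Vega   
Document  | Nimbus 
Test      | Nimbus 
Implement | Alpha  
Plan      | Phoenix


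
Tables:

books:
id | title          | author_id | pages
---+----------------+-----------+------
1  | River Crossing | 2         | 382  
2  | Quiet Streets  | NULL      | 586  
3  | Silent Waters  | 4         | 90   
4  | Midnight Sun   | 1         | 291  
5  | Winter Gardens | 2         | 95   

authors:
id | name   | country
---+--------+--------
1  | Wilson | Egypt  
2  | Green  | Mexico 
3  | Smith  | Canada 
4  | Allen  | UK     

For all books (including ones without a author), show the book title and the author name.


LEFT JOIN keeps every row from books (the left table); where author_id has no match in authors, the author columns become NULL. Walk through each book:
  - book 1 (River Crossing): author_id=2 -> matches Green
  - book 2 (Quiet Streets): author_id=NULL, no match -> kept with NULL
  - book 3 (Silent Waters): author_id=4 -> matches Allen
  - book 4 (Midnight Sun): author_id=1 -> matches Wilson
  - book 5 (Winter Gardens): author_id=2 -> matches Green
All 5 rows appear; 1 has NULL author.

SQL:
SELECT a.title, b.name AS author
FROM books a
LEFT JOIN authors b ON a.author_id = b.id

Result:
title          | author
---------------+-------
River Crossing | Green 
Quiet Streets  | NULL  
Silent Waters  | Allen 
Midnight Sun   | Wilson
Winter Gardens | Green 


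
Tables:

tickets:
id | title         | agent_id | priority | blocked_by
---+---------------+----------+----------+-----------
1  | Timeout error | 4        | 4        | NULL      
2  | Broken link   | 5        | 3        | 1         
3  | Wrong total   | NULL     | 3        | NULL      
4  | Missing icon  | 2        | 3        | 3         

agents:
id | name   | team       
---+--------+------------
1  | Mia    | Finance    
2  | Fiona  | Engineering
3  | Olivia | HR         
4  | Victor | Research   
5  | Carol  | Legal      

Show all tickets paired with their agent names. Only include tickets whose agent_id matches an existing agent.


INNER JOIN keeps only tickets rows whose agent_id matches an id in agents. Walk through each ticket:
  - ticket 1 (Timeout error): agent_id=4 -> matches Victor
  - ticket 2 (Broken link): agent_id=5 -> matches Carol
  - ticket 3 (Wrong total): agent_id=NULL, no match -> dropped
  - ticket 4 (Missing icon): agent_id=2 -> matches Fiona
So 1 of 4 rows is dropped.

SQL:
SELECT a.title, b.name AS agent
FROM tickets a
INNER JOIN agents b ON a.agent_id = b.id

Result:
title         | agent 
--------------+-------
Timeout error | Victor
Broken link   | Carol 
Missing icon  | Fiona 


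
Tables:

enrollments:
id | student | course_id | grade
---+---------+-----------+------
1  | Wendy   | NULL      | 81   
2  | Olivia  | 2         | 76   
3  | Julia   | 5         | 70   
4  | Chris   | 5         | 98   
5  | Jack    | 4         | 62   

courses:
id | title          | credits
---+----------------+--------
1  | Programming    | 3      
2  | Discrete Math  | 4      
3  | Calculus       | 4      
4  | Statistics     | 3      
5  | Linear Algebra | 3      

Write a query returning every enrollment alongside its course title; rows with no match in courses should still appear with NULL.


LEFT JOIN keeps every row from enrollments (the left table); where course_id has no match in courses, the course columns become NULL. Walk through each enrollment:
  - enrollment 1 (Wendy): course_id=NULL, no match -> kept with NULL
  - enrollment 2 (Olivia): course_id=2 -> matches Discrete Math
  - enrollment 3 (Julia): course_id=5 -> matches Linear Algebra
  - enrollment 4 (Chris): course_id=5 -> matches Linear Algebra
  - enrollment 5 (Jack): course_id=4 -> matches Statistics
All 5 rows appear; 1 has NULL course.

SQL:
SELECT a.student, b.title AS course
FROM enrollments a
LEFT JOIN courses b ON a.course_id = b.id

Result:
student | course        
--------+---------------
Wendy   | NULL          
Olivia  | Discrete Math 
Julia   | Linear Algebra
Chris   | Linear Algebra
Jack    | Statistics    


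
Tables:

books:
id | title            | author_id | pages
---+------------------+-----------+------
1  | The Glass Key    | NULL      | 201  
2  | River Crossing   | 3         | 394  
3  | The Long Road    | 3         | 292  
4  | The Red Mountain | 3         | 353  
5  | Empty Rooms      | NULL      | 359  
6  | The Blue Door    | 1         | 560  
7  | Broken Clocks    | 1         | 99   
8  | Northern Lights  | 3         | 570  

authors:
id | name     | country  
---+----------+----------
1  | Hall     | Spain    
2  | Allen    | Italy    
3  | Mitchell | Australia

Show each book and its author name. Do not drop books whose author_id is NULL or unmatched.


LEFT JOIN keeps every row from books (the left table); where author_id has no match in authors, the author columns become NULL. Walk through each book:
  - book 1 (The Glass Key): author_id=NULL, no match -> kept with NULL
  - book 2 (River Crossing): author_id=3 -> matches Mitchell
  - book 3 (The Long Road): author_id=3 -> matches Mitchell
  - book 4 (The Red Mountain): author_id=3 -> matches Mitchell
  - book 5 (Empty Rooms): author_id=NULL, no match -> kept with NULL
  - book 6 (The Blue Door): author_id=1 -> matches Hall
  - book 7 (Broken Clocks): author_id=1 -> matches Hall
  - book 8 (Northern Lights): author_id=3 -> matches Mitchell
All 8 rows appear; 2 have NULL author.

SQL:
SELECT a.title, b.name AS author
FROM books a
LEFT JOIN authors b ON a.author_id = b.id

Result:
title            | author  
-----------------+---------
The Glass Key    | NULL    
River Crossing   | Mitchell
The Long Road    | Mitchell
The Red Mountain | Mitchell
Empty Rooms      | NULL    
The Blue Door    | Hall    
Broken Clocks    | Hall    
Northern Lights  | Mitchell


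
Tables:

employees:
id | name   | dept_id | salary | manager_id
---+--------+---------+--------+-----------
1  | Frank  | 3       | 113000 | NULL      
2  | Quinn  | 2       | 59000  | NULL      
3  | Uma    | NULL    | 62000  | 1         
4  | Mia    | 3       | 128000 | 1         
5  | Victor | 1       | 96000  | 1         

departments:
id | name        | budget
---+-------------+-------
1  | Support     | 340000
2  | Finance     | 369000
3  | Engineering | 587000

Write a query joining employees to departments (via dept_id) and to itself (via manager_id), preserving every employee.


Two LEFT JOINs from the same base table employees: one to departments via dept_id, one to employees itself via manager_id. Both are LEFT so every employee is preserved.
Match against departments:
  - employee 1 (Frank): dept_id=3 -> matches Engineering
  - employee 2 (Quinn): dept_id=2 -> matches Finance
  - employee 3 (Uma): dept_id=NULL, no match -> kept with NULL
  - employee 4 (Mia): dept_id=3 -> matches Engineering
  - employee 5 (Victor): dept_id=1 -> matches Support
Match against employees (self):
  - employee 1 (Frank): manager_id=NULL -> NULL
  - employee 2 (Quinn): manager_id=NULL -> NULL
  - employee 3 (Uma): manager_id=1 -> Frank
  - employee 4 (Mia): manager_id=1 -> Frank
  - employee 5 (Victor): manager_id=1 -> Frank

SQL:
SELECT a.name, b.name AS department, c.name AS manager
FROM employees a
LEFT JOIN departments b ON a.dept_id = b.id
LEFT JOIN employees c ON a.manager_id = c.id

Result:
name   | department  | manager
-------+-------------+--------
Frank  | Engineering | NULL   
Quinn  | Finance     | NULL   
Uma    | NULL        | Frank  
Mia    | Engineering | Frank  
Victor | Support     | Frank  


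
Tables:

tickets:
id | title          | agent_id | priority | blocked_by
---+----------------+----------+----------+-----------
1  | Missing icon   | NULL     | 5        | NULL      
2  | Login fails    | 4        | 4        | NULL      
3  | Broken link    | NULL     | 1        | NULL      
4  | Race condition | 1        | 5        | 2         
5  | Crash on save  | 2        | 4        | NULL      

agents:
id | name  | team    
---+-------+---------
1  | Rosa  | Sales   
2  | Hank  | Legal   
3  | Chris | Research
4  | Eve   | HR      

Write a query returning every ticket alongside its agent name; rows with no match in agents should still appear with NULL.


LEFT JOIN keeps every row from tickets (the left table); where agent_id has no match in agents, the agent columns become NULL. Walk through each ticket:
  - ticket 1 (Missing icon): agent_id=NULL, no match -> kept with NULL
  - ticket 2 (Login fails): agent_id=4 -> matches Eve
  - ticket 3 (Broken link): agent_id=NULL, no match -> kept with NULL
  - ticket 4 (Race condition): agent_id=1 -> matches Rosa
  - ticket 5 (Crash on save): agent_id=2 -> matches Hank
All 5 rows appear; 2 have NULL agent.

SQL:
SELECT a.title, b.name AS agent
FROM tickets a
LEFT JOIN agents b ON a.agent_id = b.id

Result:
title          | agent
---------------+------
Missing icon   | NULL 
Login fails    | Eve  
Broken link    | NULL 
Race condition | Rosa 
Crash on save  | Hank 


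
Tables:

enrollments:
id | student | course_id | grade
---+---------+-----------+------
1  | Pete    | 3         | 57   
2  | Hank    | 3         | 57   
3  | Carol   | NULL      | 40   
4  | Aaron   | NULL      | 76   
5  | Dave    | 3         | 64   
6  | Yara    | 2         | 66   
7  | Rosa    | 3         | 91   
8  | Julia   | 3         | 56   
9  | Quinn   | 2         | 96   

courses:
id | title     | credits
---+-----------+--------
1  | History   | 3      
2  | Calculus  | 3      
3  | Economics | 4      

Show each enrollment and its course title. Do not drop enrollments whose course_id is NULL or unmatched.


LEFT JOIN keeps every row from enrollments (the left table); where course_id has no match in courses, the course columns become NULL. Walk through each enrollment:
  - enrollment 1 (Pete): course_id=3 -> matches Economics
  - enrollment 2 (Hank): course_id=3 -> matches Economics
  - enrollment 3 (Carol): course_id=NULL, no match -> kept with NULL
  - enrollment 4 (Aaron): course_id=NULL, no match -> kept with NULL
  - enrollment 5 (Dave): course_id=3 -> matches Economics
  - enrollment 6 (Yara): course_id=2 -> matches Calculus
  - enrollment 7 (Rosa): course_id=3 -> matches Economics
  - enrollment 8 (Julia): course_id=3 -> matches Economics
  - enrollment 9 (Quinn): course_id=2 -> matches Calculus
All 9 rows appear; 2 have NULL course.

SQL:
SELECT a.student, b.title AS course
FROM enrollments a
LEFT JOIN courses b ON a.course_id = b.id

Result:
student | course   
--------+----------
Pete    | Economics
Hank    | Economics
Carol   | NULL     
Aaron   | NULL     
Dave    | Economics
Yara    | Calculus 
Rosa    | Economics
Julia   | Economics
Quinn   | Calculus 


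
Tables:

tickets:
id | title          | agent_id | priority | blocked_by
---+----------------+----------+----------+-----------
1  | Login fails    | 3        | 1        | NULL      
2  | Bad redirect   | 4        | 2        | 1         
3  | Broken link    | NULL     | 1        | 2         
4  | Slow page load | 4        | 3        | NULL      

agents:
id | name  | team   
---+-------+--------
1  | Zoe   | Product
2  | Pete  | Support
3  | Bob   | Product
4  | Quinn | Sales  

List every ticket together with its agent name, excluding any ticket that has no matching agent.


INNER JOIN keeps only tickets rows whose agent_id matches an id in agents. Walk through each ticket:
  - ticket 1 (Login fails): agent_id=3 -> matches Bob
  - ticket 2 (Bad redirect): agent_id=4 -> matches Quinn
  - ticket 3 (Broken link): agent_id=NULL, no match -> dropped
  - ticket 4 (Slow page load): agent_id=4 -> matches Quinn
So 1 of 4 rows is dropped.

SQL:
SELECT a.title, b.name AS agent
FROM tickets a
INNER JOIN agents b ON a.agent_id = b.id

Result:
title          | agent
---------------+------
Login fails    | Bob  
Bad redirect   | Quinn
Slow page load | Quinn


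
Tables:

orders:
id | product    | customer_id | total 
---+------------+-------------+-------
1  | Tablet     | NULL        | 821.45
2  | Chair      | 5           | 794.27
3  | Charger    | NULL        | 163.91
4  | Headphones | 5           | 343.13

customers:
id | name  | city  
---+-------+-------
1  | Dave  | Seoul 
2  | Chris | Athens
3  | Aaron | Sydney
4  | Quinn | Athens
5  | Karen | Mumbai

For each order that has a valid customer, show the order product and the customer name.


INNER JOIN keeps only orders rows whose customer_id matches an id in customers. Walk through each order:
  - order 1 (Tablet): customer_id=NULL, no match -> dropped
  - order 2 (Chair): customer_id=5 -> matches Karen
  - order 3 (Charger): customer_id=NULL, no match -> dropped
  - order 4 (Headphones): customer_id=5 -> matches Karen
So 2 of 4 rows are dropped.

SQL:
SELECT a.product, b.name AS customer
FROM orders a
INNER JOIN customers b ON a.customer_id = b.id

Result:
product    | customer
-----------+---------
Chair      | Karen   
Headphones | Karen   


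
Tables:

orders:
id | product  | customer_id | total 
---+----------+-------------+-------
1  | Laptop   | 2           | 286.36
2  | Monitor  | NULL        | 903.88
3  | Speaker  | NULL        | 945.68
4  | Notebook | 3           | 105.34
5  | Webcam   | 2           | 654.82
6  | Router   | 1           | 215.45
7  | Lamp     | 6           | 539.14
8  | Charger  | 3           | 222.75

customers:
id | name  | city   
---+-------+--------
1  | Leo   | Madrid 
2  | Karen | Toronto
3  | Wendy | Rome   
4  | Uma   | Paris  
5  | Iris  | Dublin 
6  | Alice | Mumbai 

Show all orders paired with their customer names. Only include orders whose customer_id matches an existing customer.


INNER JOIN keeps only orders rows whose customer_id matches an id in customers. Walk through each order:
  - order 1 (Laptop): customer_id=2 -> matches Karen
  - order 2 (Monitor): customer_id=NULL, no match -> dropped
  - order 3 (Speaker): customer_id=NULL, no match -> dropped
  - order 4 (Notebook): customer_id=3 -> matches Wendy
  - order 5 (Webcam): customer_id=2 -> matches Karen
  - order 6 (Router): customer_id=1 -> matches Leo
  - order 7 (Lamp): customer_id=6 -> matches Alice
  - order 8 (Charger): customer_id=3 -> matches Wendy
So 2 of 8 rows are dropped.

SQL:
SELECT a.product, b.name AS customer
FROM orders a
INNER JOIN customers b ON a.customer_id = b.id

Result:
product  | customer
---------+---------
Laptop   | Karen   
Notebook | Wendy   
Webcam   | Karen   
Router   | Leo     
Lamp     | Alice   
Charger  | Wendy   


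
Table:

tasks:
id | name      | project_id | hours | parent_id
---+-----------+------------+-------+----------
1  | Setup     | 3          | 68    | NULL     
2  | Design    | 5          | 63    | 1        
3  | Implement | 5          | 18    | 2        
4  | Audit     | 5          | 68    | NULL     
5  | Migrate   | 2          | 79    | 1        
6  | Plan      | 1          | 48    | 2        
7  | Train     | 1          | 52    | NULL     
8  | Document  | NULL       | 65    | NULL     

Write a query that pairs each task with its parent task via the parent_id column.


This is a self-join: tasks is joined to a second copy of itself, matching each row's parent_id to another row's id. Use LEFT JOIN so rows with parent_id=NULL are kept.
  - task 1 (Setup): parent_id=NULL -> NULL
  - task 2 (Design): parent_id=1 -> Setup
  - task 3 (Implement): parent_id=2 -> Design
  - task 4 (Audit): parent_id=NULL -> NULL
  - task 5 (Migrate): parent_id=1 -> Setup
  - task 6 (Plan): parent_id=2 -> Design
  - task 7 (Train): parent_id=NULL -> NULL
  - task 8 (Document): parent_id=NULL -> NULL

SQL:
SELECT a.name AS item, b.name AS parent
FROM tasks a
LEFT JOIN tasks b ON a.parent_id = b.id

Result:
item      | parent
----------+-------
Setup     | NULL  
Design    | Setup 
Implement | Design
Audit     | NULL  
Migrate   | Setup 
Plan      | Design
Train     | NULL  
Document  | NULL  


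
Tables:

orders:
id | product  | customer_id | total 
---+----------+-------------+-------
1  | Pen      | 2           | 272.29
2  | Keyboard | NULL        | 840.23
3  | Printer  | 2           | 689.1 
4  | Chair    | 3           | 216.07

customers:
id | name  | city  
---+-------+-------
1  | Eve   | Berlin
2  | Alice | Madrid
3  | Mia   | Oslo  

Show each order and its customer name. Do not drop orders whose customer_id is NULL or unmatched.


LEFT JOIN keeps every row from orders (the left table); where customer_id has no match in customers, the customer columns become NULL. Walk through each order:
  - order 1 (Pen): customer_id=2 -> matches Alice
  - order 2 (Keyboard): customer_id=NULL, no match -> kept with NULL
  - order 3 (Printer): customer_id=2 -> matches Alice
  - order 4 (Chair): customer_id=3 -> matches Mia
All 4 rows appear; 1 has NULL customer.

SQL:
SELECT a.product, b.name AS customer
FROM orders a
LEFT JOIN customers b ON a.customer_id = b.id

Result:
product  | customer
---------+---------
Pen      | Alice   
Keyboard | NULL    
Printer  | Alice   
Chair    | Mia     


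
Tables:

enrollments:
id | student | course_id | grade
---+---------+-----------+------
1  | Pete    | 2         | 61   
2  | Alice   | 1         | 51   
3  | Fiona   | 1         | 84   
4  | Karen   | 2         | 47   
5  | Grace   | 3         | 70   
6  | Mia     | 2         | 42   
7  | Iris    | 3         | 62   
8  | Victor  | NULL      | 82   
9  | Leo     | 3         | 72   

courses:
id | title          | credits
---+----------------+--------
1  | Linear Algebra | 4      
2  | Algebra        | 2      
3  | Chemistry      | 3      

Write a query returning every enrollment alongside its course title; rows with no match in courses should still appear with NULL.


LEFT JOIN keeps every row from enrollments (the left table); where course_id has no match in courses, the course columns become NULL. Walk through each enrollment:
  - enrollment 1 (Pete): course_id=2 -> matches Algebra
  - enrollment 2 (Alice): course_id=1 -> matches Linear Algebra
  - enrollment 3 (Fiona): course_id=1 -> matches Linear Algebra
  - enrollment 4 (Karen): course_id=2 -> matches Algebra
  - enrollment 5 (Grace): course_id=3 -> matches Chemistry
  - enrollment 6 (Mia): course_id=2 -> matches Algebra
  - enrollment 7 (Iris): course_id=3 -> matches Chemistry
  - enrollment 8 (Victor): course_id=NULL, no match -> kept with NULL
  - enrollment 9 (Leo): course_id=3 -> matches Chemistry
All 9 rows appear; 1 has NULL course.

SQL:
SELECT a.student, b.title AS course
FROM enrollments a
LEFT JOIN courses b ON a.course_id = b.id

Result:
student | course        
--------+---------------
Pete    | Algebra       
Alice   | Linear Algebra
Fiona   | Linear Algebra
Karen   | Algebra       
Grace   | Chemistry     
Mia     | Algebra       
Iris    | Chemistry     
Victor  | NULL          
Leo     | Chemistry     


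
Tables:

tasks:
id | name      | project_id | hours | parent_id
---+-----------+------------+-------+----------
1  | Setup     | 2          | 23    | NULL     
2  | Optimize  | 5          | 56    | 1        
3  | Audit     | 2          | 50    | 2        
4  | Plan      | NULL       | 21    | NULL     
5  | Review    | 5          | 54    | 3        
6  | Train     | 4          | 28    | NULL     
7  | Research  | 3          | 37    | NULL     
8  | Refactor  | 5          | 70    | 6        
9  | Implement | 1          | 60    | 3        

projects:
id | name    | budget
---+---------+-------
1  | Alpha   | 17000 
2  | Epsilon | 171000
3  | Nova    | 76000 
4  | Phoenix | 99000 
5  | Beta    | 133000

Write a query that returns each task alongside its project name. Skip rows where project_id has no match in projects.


INNER JOIN keeps only tasks rows whose project_id matches an id in projects. Walk through each task:
  - task 1 (Setup): project_id=2 -> matches Epsilon
  - task 2 (Optimize): project_id=5 -> matches Beta
  - task 3 (Audit): project_id=2 -> matches Epsilon
  - task 4 (Plan): project_id=NULL, no match -> dropped
  - task 5 (Review): project_id=5 -> matches Beta
  - task 6 (Train): project_id=4 -> matches Phoenix
  - task 7 (Research): project_id=3 -> matches Nova
  - task 8 (Refactor): project_id=5 -> matches Beta
  - task 9 (Implement): project_id=1 -> matches Alpha
So 1 of 9 rows is dropped.

SQL:
SELECT a.name, b.name AS project
FROM tasks a
INNER JOIN projects b ON a.project_id = b.id

Result:
name      | project
----------+--------
Setup     | Epsilon
Optimize  | Beta   
Audit     | Epsilon
Review    | Beta   
Train     | Phoenix
Research  | Nova   
Refactor  | Beta   
Implement | Alpha  
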